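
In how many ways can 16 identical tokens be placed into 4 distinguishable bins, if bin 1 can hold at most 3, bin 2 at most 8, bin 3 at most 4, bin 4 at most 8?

Ignoring the caps, the number of non-negative solutions to x_1+…+x_4 = 16 is C(19,3) = 969.
Subtract solutions that violate a single cap (substitute x_i' = x_i − (cap_i+1)): x_1 ≥ 4 gives C(15,3) = 455; x_2 ≥ 9 gives C(10,3) = 120; x_3 ≥ 5 gives C(14,3) = 364; x_4 ≥ 9 gives C(10,3) = 120. Together 1059.
Add back pairs where two caps are both exceeded: 20 + 120 + 20 + 10 + 0 + 10 = 180.
By inclusion–exclusion the count is 969 − 1059 + 180 = 90.

90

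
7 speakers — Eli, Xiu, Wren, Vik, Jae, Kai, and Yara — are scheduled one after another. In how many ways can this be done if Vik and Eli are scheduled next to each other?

Glue Vik and Eli into one block (2 internal orders), leaving 6 units to arrange in a row.
So the count is 2·(6)! = 1440.

1440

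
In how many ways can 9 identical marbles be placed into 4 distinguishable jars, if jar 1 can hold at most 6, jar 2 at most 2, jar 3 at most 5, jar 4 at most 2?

Ignoring the caps, the number of non-negative solutions to x_1+…+x_4 = 9 is C(12,3) = 220.
Subtract solutions that violate a single cap (substitute x_i' = x_i − (cap_i+1)): x_1 ≥ 7 gives C(5,3) = 10; x_2 ≥ 3 gives C(9,3) = 84; x_3 ≥ 6 gives C(6,3) = 20; x_4 ≥ 3 gives C(9,3) = 84. Together 198.
Add back pairs where two caps are both exceeded: 0 + 0 + 0 + 1 + 20 + 1 = 22.
By inclusion–exclusion the count is 220 − 198 + 22 = 44.

44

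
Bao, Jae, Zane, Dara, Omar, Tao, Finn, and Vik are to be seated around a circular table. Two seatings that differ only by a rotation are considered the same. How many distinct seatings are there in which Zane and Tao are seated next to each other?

Glue Zane and Tao into a block (2 internal orders). Seating 7 units around a circle gives (6)! arrangements.
So 2 × (6)! = 2 × 720 = 1440.

1440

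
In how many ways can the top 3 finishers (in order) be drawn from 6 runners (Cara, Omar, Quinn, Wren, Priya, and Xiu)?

There are 6 choices for 1st place, 5 for 2nd, and 4 for 3rd.
That gives 6 × 5 × 4 = 120.

120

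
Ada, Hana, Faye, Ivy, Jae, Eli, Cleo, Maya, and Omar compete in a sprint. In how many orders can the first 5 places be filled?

This is an ordered selection of 5 from 9: P(9,5).
That gives 9 × 8 × 7 × 6 × 5 = 15120.

15120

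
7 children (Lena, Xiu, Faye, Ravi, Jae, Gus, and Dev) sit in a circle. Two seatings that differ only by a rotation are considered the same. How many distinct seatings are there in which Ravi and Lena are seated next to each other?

240

Glue Ravi and Lena into a block (2 internal orders). Seating 6 units around a circle gives (5)! arrangements.
So 2 × (5)! = 2 × 120 = 240.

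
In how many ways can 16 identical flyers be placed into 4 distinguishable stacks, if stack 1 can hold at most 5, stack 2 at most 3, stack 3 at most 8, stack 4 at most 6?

73

Without the upper bounds there are C(19,3) = 969 ways to split 16 among 4 stacks.
Subtract solutions that violate a single cap (substitute x_i' = x_i − (cap_i+1)): x_1 ≥ 6 gives C(13,3) = 286; x_2 ≥ 4 gives C(15,3) = 455; x_3 ≥ 9 gives C(10,3) = 120; x_4 ≥ 7 gives C(12,3) = 220. Together 1081.
Add back pairs where two caps are both exceeded: 84 + 4 + 20 + 20 + 56 + 1 = 185.
By inclusion–exclusion the count is 969 − 1081 + 185 = 73.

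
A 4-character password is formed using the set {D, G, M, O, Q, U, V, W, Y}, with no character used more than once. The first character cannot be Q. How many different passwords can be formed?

2688

The first character has 9−1 = 8 choices (anything except Q).
The remaining 3 characters are filled from the other 8 symbols without repetition: 8 × 7 × 6 = 336.
Total: 8 × 336 = 2688.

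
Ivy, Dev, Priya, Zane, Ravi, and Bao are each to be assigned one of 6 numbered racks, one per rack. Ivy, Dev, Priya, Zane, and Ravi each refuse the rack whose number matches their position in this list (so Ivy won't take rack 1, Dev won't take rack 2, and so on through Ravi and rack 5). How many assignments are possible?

309

Let Aᵢ (for 1 ≤ i ≤ 5) be the placements that put person i in their forbidden rack. Any j of these fix j positions, leaving (6−j)! ways to fill the rest, and there are C(5,j) ways to pick which j.
By inclusion–exclusion, the number of valid placements is Σ_{j=0}^{5} (−1)^j C(5,j)·(6−j)!.
Computing: 720 − 600 + 240 − 60 + 10 − 1 = 309.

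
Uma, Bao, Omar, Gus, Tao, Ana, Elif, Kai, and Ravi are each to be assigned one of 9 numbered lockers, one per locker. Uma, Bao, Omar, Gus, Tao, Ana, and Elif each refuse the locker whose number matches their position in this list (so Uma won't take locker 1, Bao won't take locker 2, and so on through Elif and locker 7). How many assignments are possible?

Let Aᵢ (for 1 ≤ i ≤ 7) be the placements that put person i in their forbidden locker. Any j of these fix j positions, leaving (9−j)! ways to fill the rest, and there are C(7,j) ways to pick which j.
By inclusion–exclusion, the number of valid placements is Σ_{j=0}^{7} (−1)^j C(7,j)·(9−j)!.
Computing: 362880 − 282240 + 105840 − 25200 + 4200 − 504 + 42 − 2 = 165016.

165016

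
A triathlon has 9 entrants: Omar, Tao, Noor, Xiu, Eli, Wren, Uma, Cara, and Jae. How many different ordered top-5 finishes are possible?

This is an ordered selection of 5 from 9: P(9,5).
That gives 9 × 8 × 7 × 6 × 5 = 15120.

15120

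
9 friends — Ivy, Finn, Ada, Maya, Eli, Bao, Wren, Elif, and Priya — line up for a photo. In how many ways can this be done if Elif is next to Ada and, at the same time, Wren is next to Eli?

20160

Treat {Elif,Ada} as one block (2 orders) and {Wren,Eli} as another (2 orders).
That leaves 7 units to arrange: 2 × 2 × 7! = 4 × 5040 = 20160.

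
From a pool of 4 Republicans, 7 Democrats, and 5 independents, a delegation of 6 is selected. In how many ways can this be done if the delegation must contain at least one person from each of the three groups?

With no constraint there are C(16,6) = 8008 possible selections.
Subtract selections that omit an entire group: no Republicans → C(12,6) = 924; no Democrats → C(9,6) = 84; no independents → C(11,6) = 462.
Add back selections omitting two groups (i.e. drawn from a single group): C(4,6) + C(7,6) + C(5,6) = 7.
By inclusion–exclusion: 8008 − 1470 + 7 = 6545.

6545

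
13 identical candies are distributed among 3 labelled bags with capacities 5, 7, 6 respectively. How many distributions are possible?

21

Ignoring the caps, the number of non-negative solutions to x_1+…+x_3 = 13 is C(15,2) = 105.
Subtract solutions that violate a single cap (substitute x_i' = x_i − (cap_i+1)): x_1 ≥ 6 gives C(9,2) = 36; x_2 ≥ 8 gives C(7,2) = 21; x_3 ≥ 7 gives C(8,2) = 28. Together 85.
Add back pairs where two caps are both exceeded: 0 + 1 + 0 = 1.
By inclusion–exclusion the count is 105 − 85 + 1 = 21.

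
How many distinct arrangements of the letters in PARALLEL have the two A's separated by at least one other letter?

Total arrangements of PARALLEL: 8!/(3!·2!) = 3360.
If the two A's are adjacent, glue them into one block, leaving 7 items to arrange: (7)!/(3!) = 840 ways.
Subtracting, 3360 − 840 = 2520 arrangements keep the A's apart.

2520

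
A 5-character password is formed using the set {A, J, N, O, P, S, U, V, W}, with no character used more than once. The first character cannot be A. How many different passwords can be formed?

13440

The first character has 9−1 = 8 choices (anything except A).
The remaining 4 characters are filled from the other 8 symbols without repetition: 8 × 7 × 6 × 5 = 1680.
Total: 8 × 1680 = 13440.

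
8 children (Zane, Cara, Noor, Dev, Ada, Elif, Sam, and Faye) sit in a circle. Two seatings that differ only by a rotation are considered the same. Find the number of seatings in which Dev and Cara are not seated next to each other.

3600

Without the restriction there are (7)! = 5040 seatings.
Seatings with Dev beside Cara: treat them as a block with 2 internal orders, giving 2 × (6)! = 1440.
Subtracting, 5040 − 1440 = 3600.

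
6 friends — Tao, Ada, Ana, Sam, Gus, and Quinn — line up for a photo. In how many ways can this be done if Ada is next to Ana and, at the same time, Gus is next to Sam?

Treat {Ada,Ana} as one block (2 orders) and {Gus,Sam} as another (2 orders).
That leaves 4 units to arrange: 2 × 2 × 4! = 4 × 24 = 96.

96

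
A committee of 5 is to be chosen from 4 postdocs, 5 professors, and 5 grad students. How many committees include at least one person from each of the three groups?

Unrestricted: C(14,5) = 2002 ways to pick any 5 of the 14.
Subtract selections that omit an entire group: no postdocs → C(10,5) = 252; no professors → C(9,5) = 126; no grad students → C(9,5) = 126.
Add back selections omitting two groups (i.e. drawn from a single group): C(4,5) + C(5,5) + C(5,5) = 2.
By inclusion–exclusion: 2002 − 504 + 2 = 1500.

1500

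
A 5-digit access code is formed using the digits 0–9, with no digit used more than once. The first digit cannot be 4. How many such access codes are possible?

27216

The first digit has 10−1 = 9 choices (anything except 4).
The remaining 4 digits are filled from the other 9 symbols without repetition: 9 × 8 × 7 × 6 = 3024.
Total: 9 × 3024 = 27216.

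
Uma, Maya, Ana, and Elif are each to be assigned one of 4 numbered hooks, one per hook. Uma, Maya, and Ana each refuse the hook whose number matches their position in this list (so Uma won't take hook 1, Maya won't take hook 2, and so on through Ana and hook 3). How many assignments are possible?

11

Let Aᵢ (for i ∈ {1, 2, 3}) be the placements that put person i in their forbidden hook. Any j of these fix j positions, leaving (4−j)! ways to fill the rest, and there are C(3,j) ways to pick which j.
By inclusion–exclusion, the number of valid placements is Σ_{j=0}^{3} (−1)^j C(3,j)·(4−j)!.
Computing: 24 − 18 + 6 − 1 = 11.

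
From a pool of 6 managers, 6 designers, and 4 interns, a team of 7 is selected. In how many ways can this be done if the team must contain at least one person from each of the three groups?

10408

With no constraint there are C(16,7) = 11440 possible selections.
Subtract selections that omit an entire group: no managers → C(10,7) = 120; no designers → C(10,7) = 120; no interns → C(12,7) = 792.
Add back selections omitting two groups (i.e. drawn from a single group): C(6,7) + C(6,7) + C(4,7) = 0.
By inclusion–exclusion: 11440 − 1032 + 0 = 10408.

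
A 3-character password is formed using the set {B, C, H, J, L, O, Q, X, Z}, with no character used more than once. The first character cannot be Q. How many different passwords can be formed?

The first character has 9−1 = 8 choices (anything except Q).
The remaining 2 characters are filled from the other 8 symbols without repetition: 8 × 7 = 56.
Total: 8 × 56 = 448.

448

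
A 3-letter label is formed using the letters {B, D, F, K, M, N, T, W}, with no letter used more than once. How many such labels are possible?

Choose and order 3 of the 8 symbols: the first letter has 8 options, the next 7, then 6.
8 × 7 × 6 = 336.

336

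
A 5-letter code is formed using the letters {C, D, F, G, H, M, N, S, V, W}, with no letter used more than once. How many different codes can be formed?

This is a permutation of 5 out of 10: P(10,5) = 10!/5!.
10 × 9 × 8 × 7 × 6 = 30240.

30240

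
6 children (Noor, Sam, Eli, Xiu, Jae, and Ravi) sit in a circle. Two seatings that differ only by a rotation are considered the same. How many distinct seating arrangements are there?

Around a circle, 6 distinct people have 6!/6 = (5)! = 120 rotationally distinct seatings.

120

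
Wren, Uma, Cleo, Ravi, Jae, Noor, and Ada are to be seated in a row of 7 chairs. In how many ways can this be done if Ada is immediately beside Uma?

Place the 5 others and the Ada-Uma pair as 6 objects in a line; the pair has 2 internal arrangements.
So the count is 2·(6)! = 1440.

1440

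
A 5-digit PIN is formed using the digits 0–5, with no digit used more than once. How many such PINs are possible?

720

With no repetition, fill the 5 digits in order: 6 choices, then 5, down to 2.
6 × 5 × 4 × 3 × 2 = 720.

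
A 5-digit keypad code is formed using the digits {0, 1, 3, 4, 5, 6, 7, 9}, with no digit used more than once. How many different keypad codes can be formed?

Choose and order 5 of the 8 symbols: the first digit has 8 options, the next 7, and so on down to 4.
8 × 7 × 6 × 5 × 4 = 6720.

6720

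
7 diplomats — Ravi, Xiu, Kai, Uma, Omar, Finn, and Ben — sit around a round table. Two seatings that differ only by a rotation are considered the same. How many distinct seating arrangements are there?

Fix one person's seat to break rotational symmetry; the remaining 6 people can be arranged in (6)! = 720 ways.

720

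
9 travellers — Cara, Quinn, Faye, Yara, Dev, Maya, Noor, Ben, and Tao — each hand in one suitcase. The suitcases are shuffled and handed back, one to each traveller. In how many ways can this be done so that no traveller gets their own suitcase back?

Count assignments avoiding every fixed point. For any j of the 9 travellers fixed to their own suitcase, the other 9−j can be arranged in (9−j)! ways.
By inclusion–exclusion this is Σ_{j=0}^{9} (−1)^j C(9,j)·(9−j)!.
Computing: 362880 − 362880 + 181440 − 60480 + 15120 − 3024 + 504 − 72 + 9 − 1 = 133496.

133496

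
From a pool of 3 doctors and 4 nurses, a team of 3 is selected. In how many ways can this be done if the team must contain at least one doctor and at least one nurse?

30

With no constraint there are C(7,3) = 35 possible selections.
Subtract selections that omit an entire group: no doctors → C(4,3) = 4; no nurses → C(3,3) = 1.
Both groups omitted at once is impossible, so 35 − 5 = 30.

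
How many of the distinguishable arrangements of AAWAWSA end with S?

With the last slot taken by S, it remains to arrange the other 6 letters (AAWAWA).
Those 6 letters have A appearing 4 times and W appearing twice, giving (6)!/(4!·2!) = 15.

15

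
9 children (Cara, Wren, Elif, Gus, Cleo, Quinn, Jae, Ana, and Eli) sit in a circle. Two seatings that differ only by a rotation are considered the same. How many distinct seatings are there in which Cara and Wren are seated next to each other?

10080

Treat {Cara, Wren} as one unit (2 internal orders) and seat the resulting 8 units around the table: (7)! circular arrangements.
So 2 × (7)! = 2 × 5040 = 10080.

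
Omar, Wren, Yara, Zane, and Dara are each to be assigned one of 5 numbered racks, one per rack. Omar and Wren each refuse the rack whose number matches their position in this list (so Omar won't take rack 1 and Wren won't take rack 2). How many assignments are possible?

Let Aᵢ (for i ∈ {1, 2}) be the placements that put person i in their forbidden rack. Any j of these fix j positions, leaving (5−j)! ways to fill the rest, and there are C(2,j) ways to pick which j.
By inclusion–exclusion, the number of valid placements is Σ_{j=0}^{2} (−1)^j C(2,j)·(5−j)!.
Computing: 120 − 48 + 6 = 78.

78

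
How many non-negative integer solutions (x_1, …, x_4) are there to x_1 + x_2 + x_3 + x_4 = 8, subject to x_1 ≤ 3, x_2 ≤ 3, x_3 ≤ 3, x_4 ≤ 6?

Without the upper bounds there are C(11,3) = 165 ways to split 8 among 4 variables.
Subtract solutions that violate a single cap (substitute x_i' = x_i − (cap_i+1)): x_1 ≥ 4 gives C(7,3) = 35; x_2 ≥ 4 gives C(7,3) = 35; x_3 ≥ 4 gives C(7,3) = 35; x_4 ≥ 7 gives C(4,3) = 4. Together 109.
Add back pairs where two caps are both exceeded: 1 + 1 + 0 + 1 + 0 + 0 = 3.
By inclusion–exclusion the count is 165 − 109 + 3 = 59.

59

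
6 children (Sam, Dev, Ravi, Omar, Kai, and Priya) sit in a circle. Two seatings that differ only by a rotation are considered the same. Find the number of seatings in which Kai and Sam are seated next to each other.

48

Treat {Kai, Sam} as one unit (2 internal orders) and seat the resulting 5 units around the table: (4)! circular arrangements.
So 2 × (4)! = 2 × 24 = 48.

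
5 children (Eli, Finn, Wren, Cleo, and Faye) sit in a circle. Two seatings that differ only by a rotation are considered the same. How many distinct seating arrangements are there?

24

Around a circle, 5 distinct people have 5!/5 = (4)! = 24 rotationally distinct seatings.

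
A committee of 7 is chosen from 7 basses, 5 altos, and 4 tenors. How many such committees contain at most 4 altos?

Split by how many altos are chosen (0 through 4).
Sum: C(5,0)·C(11,7) + C(5,1)·C(11,6) + C(5,2)·C(11,5) + C(5,3)·C(11,4) + C(5,4)·C(11,3) = 330 + 2310 + 4620 + 3300 + 825 = 11385.

11385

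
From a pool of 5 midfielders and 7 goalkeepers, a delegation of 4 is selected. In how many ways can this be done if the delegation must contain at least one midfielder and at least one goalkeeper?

With no constraint there are C(12,4) = 495 possible selections.
Subtract selections that omit an entire group: no midfielders → C(7,4) = 35; no goalkeepers → C(5,4) = 5.
Both groups omitted at once is impossible, so 495 − 40 = 455.

455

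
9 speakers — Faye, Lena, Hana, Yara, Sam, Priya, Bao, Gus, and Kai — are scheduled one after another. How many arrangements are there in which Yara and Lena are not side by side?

There are 9! = 362880 arrangements in all. If Yara and Lena are adjacent, merging them into one block gives 2·(8)! = 80640 arrangements.
Complementary counting: 362880 − 80640 = 282240.

282240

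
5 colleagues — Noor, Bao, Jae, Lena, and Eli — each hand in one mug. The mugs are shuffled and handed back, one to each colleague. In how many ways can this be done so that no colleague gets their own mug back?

44

Let Aᵢ be the assignments in which colleague i gets their own mug. We want the size of the complement of A₁∪…∪A_5.
By inclusion–exclusion this is Σ_{j=0}^{5} (−1)^j C(5,j)·(5−j)!.
Computing: 120 − 120 + 60 − 20 + 5 − 1 = 44.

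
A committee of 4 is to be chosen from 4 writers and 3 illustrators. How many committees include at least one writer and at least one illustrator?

Total 4-person selections from all 7: C(7,4) = 35.
Subtract selections that omit an entire group: no writers → C(3,4) = 0; no illustrators → C(4,4) = 1.
Both groups omitted at once is impossible, so 35 − 1 = 34.

34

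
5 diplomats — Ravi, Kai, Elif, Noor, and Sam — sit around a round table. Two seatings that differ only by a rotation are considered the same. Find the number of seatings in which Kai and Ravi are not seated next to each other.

All circular seatings of 5 people number (4)! = 24.
Those with Kai next to Ravi: fuse the pair into one unit and seat 4 units around a circle — 2·(3)! = 12.
Subtracting, 24 − 12 = 12.

12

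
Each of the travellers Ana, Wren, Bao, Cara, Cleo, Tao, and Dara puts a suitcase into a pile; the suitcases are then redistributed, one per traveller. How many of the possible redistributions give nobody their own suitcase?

1854

Let Aᵢ be the assignments in which traveller i gets their own suitcase. We want the size of the complement of A₁∪…∪A_7.
By inclusion–exclusion this is Σ_{j=0}^{7} (−1)^j C(7,j)·(7−j)!.
Computing: 5040 − 5040 + 2520 − 840 + 210 − 42 + 7 − 1 = 1854.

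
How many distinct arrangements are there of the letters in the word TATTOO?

60

The 6 letters of TATTOO have repeats: O appearing twice and T appearing 3 times.
The number of distinct arrangements is 6!/(3!·2!) = 720/12 = 60.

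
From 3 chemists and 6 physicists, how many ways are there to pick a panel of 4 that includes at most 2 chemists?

120

Split by how many chemists are chosen (0 through 2).
Sum: C(3,0)·C(6,4) + C(3,1)·C(6,3) + C(3,2)·C(6,2) = 15 + 60 + 45 = 120.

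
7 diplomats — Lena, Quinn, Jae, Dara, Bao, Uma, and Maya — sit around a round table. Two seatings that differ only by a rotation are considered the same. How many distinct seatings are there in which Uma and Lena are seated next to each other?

240

Glue Uma and Lena into a block (2 internal orders). Seating 6 units around a circle gives (5)! arrangements.
So 2 × (5)! = 2 × 120 = 240.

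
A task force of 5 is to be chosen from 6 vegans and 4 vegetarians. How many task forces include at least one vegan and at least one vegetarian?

Total 5-person selections from all 10: C(10,5) = 252.
Subtract selections that omit an entire group: no vegans → C(4,5) = 0; no vegetarians → C(6,5) = 6.
Both groups omitted at once is impossible, so 252 − 6 = 246.

246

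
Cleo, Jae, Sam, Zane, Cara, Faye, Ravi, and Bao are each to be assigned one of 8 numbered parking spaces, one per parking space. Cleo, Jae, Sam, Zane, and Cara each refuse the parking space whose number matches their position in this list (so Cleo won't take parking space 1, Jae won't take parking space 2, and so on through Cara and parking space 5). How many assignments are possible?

Let Aᵢ (for 1 ≤ i ≤ 5) be the placements that put person i in their forbidden parking space. Any j of these fix j positions, leaving (8−j)! ways to fill the rest, and there are C(5,j) ways to pick which j.
By inclusion–exclusion, the number of valid placements is Σ_{j=0}^{5} (−1)^j C(5,j)·(8−j)!.
Computing: 40320 − 25200 + 7200 − 1200 + 120 − 6 = 21234.

21234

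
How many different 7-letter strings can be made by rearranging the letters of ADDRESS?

1260

ADDRESS has 7 letters with D appearing twice and S appearing twice.
The number of distinct arrangements is 7!/(2!·2!) = 5040/4 = 1260.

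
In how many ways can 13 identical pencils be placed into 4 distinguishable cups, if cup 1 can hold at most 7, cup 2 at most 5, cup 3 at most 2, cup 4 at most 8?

Ignoring the caps, the number of non-negative solutions to x_1+…+x_4 = 13 is C(16,3) = 560.
Subtract solutions that violate a single cap (substitute x_i' = x_i − (cap_i+1)): x_1 ≥ 8 gives C(8,3) = 56; x_2 ≥ 6 gives C(10,3) = 120; x_3 ≥ 3 gives C(13,3) = 286; x_4 ≥ 9 gives C(7,3) = 35. Together 497.
Add back pairs where two caps are both exceeded: 0 + 10 + 0 + 35 + 0 + 4 = 49.
By inclusion–exclusion the count is 560 − 497 + 49 = 112.

112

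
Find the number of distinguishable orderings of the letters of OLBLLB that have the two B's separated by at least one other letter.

Total arrangements of OLBLLB: 6!/(3!·2!) = 60.
Arrangements with the B's together: treat BB as one letter, giving (5)!/(3!) = 20.
Subtracting, 60 − 20 = 40 arrangements keep the B's apart.

40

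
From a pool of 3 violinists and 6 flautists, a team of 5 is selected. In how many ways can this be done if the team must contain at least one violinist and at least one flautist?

Total 5-person selections from all 9: C(9,5) = 126.
Selections missing a whole group: no violinists → C(6,5) = 6; no flautists → C(3,5) = 0.
Both groups omitted at once is impossible, so 126 − 6 = 120.

120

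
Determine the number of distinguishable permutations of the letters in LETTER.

180

Letter multiplicities in LETTER: E×2, L×1, R×1, T×2.
So there are 6! / (2!·2!) = 180 distinguishable arrangements.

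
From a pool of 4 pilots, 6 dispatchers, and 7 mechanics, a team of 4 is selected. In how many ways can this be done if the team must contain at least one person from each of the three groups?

1176

Total 4-person selections from all 17: C(17,4) = 2380.
Selections missing a whole group: no pilots → C(13,4) = 715; no dispatchers → C(11,4) = 330; no mechanics → C(10,4) = 210.
Add back selections omitting two groups (i.e. drawn from a single group): C(4,4) + C(6,4) + C(7,4) = 51.
By inclusion–exclusion: 2380 − 1255 + 51 = 1176.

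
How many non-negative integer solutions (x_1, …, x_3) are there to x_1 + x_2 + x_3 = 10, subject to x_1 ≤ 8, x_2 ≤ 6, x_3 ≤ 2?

By stars and bars, unrestricted non-negative solutions to x_1+…+x_3 = 10 number C(10+2,2) = 66.
Subtract solutions that violate a single cap (substitute x_i' = x_i − (cap_i+1)): x_1 ≥ 9 gives C(3,2) = 3; x_2 ≥ 7 gives C(5,2) = 10; x_3 ≥ 3 gives C(9,2) = 36. Together 49.
Add back pairs where two caps are both exceeded: 0 + 0 + 1 = 1.
By inclusion–exclusion the count is 66 − 49 + 1 = 18.

18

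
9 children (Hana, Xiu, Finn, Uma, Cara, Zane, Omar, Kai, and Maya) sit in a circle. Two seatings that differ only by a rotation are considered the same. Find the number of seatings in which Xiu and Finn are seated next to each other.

10080

Treat {Xiu, Finn} as one unit (2 internal orders) and seat the resulting 8 units around the table: (7)! circular arrangements.
So 2 × (7)! = 2 × 5040 = 10080.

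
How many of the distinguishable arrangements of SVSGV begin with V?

12

With the first slot taken by V, it remains to arrange the other 4 letters (SSGV).
Those 4 letters have S appearing twice, giving (4)!/(2!) = 12.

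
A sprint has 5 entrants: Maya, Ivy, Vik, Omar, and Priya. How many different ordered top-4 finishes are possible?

There are 5 choices for 1st place, 4 for 2nd, and so on down to 2 for position 4.
That gives 5 × 4 × 3 × 2 = 120.

120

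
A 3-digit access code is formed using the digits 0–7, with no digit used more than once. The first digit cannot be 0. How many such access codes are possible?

The first digit has 8−1 = 7 choices (anything except 0).
The remaining 2 digits are filled from the other 7 symbols without repetition: 7 × 6 = 42.
Total: 7 × 42 = 294.

294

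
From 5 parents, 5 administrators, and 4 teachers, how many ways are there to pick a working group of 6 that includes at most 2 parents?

1974

Split by how many parents are chosen (0 through 2).
Sum: C(5,0)·C(9,6) + C(5,1)·C(9,5) + C(5,2)·C(9,4) = 84 + 630 + 1260 = 1974.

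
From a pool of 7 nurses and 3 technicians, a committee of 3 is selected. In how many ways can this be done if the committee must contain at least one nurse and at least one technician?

84

With no constraint there are C(10,3) = 120 possible selections.
Selections missing a whole group: no nurses → C(3,3) = 1; no technicians → C(7,3) = 35.
Both groups omitted at once is impossible, so 120 − 36 = 84.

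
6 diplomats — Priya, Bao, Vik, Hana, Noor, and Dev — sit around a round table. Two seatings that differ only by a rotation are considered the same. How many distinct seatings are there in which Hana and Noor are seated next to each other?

48

Glue Hana and Noor into a block (2 internal orders). Seating 5 units around a circle gives (4)! arrangements.
So 2 × (4)! = 2 × 24 = 48.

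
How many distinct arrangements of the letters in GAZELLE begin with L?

Fix L in the first position and arrange the remaining 6 letters.
Those 6 letters have E appearing twice, giving (6)!/(2!) = 360.

360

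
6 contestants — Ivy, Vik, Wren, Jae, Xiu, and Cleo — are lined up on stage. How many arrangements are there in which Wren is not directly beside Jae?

480

There are 6! = 720 arrangements in all. If Wren and Jae are adjacent, merging them into one block gives 2·(5)! = 240 arrangements.
So 720 − 240 = 480 arrangements keep them apart.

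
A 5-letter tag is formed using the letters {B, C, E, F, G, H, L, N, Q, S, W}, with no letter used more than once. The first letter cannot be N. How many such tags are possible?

50400

The first letter has 11−1 = 10 choices (anything except N).
The remaining 4 letters are filled from the other 10 symbols without repetition: 10 × 9 × 8 × 7 = 5040.
Total: 10 × 5040 = 50400.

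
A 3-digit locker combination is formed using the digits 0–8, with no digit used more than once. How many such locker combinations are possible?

Choose and order 3 of the 9 symbols: the first digit has 9 options, the next 8, then 7.
9 × 8 × 7 = 504.

504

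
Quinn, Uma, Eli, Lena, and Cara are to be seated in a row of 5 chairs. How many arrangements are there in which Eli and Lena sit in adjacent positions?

Treat {Eli, Lena} as a single unit. There are 4 units to order, and the pair itself can be ordered 2 ways.
That gives 2 × 4! = 2 × 24 = 48.

48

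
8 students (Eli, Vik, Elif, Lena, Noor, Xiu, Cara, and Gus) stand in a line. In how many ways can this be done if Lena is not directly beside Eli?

30240

Of the 8! = 40320 arrangements, those with Lena and Eli adjacent number 2 × 7! = 10080 (treat the pair as a block with 2 internal orders).
Complementary counting: 40320 − 10080 = 30240.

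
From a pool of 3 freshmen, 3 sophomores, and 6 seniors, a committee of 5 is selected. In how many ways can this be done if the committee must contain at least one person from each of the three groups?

Unrestricted: C(12,5) = 792 ways to pick any 5 of the 12.
Selections missing a whole group: no freshmen → C(9,5) = 126; no sophomores → C(9,5) = 126; no seniors → C(6,5) = 6.
Add back selections omitting two groups (i.e. drawn from a single group): C(3,5) + C(3,5) + C(6,5) = 6.
By inclusion–exclusion: 792 − 258 + 6 = 540.

540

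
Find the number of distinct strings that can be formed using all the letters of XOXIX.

20

Letter multiplicities in XOXIX: I×1, O×1, X×3.
Dividing 5! = 120 by 3! = 6 for the repeated letters gives 20.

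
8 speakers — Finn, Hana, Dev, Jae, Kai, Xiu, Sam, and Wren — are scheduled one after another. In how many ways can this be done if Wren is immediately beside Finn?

10080

Glue Wren and Finn into one block (2 internal orders), leaving 7 units to arrange in a row.
So the count is 2·(7)! = 10080.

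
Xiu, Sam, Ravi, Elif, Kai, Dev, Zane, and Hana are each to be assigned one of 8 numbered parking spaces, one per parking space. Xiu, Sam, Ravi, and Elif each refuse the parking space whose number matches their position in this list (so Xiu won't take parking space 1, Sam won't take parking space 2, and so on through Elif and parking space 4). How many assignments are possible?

24024

Let Aᵢ (for 1 ≤ i ≤ 4) be the placements that put person i in their forbidden parking space. Any j of these fix j positions, leaving (8−j)! ways to fill the rest, and there are C(4,j) ways to pick which j.
By inclusion–exclusion, the number of valid placements is Σ_{j=0}^{4} (−1)^j C(4,j)·(8−j)!.
Computing: 40320 − 20160 + 4320 − 480 + 24 = 24024.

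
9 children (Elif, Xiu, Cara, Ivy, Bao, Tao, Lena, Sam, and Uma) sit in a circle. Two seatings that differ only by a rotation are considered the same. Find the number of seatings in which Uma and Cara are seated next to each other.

Glue Uma and Cara into a block (2 internal orders). Seating 8 units around a circle gives (7)! arrangements.
So 2 × (7)! = 2 × 5040 = 10080.

10080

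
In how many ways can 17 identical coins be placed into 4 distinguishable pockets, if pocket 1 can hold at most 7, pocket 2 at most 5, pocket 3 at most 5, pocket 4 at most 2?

10

Ignoring the caps, the number of non-negative solutions to x_1+…+x_4 = 17 is C(20,3) = 1140.
Subtract solutions that violate a single cap (substitute x_i' = x_i − (cap_i+1)): x_1 ≥ 8 gives C(12,3) = 220; x_2 ≥ 6 gives C(14,3) = 364; x_3 ≥ 6 gives C(14,3) = 364; x_4 ≥ 3 gives C(17,3) = 680. Together 1628.
Add back pairs where two caps are both exceeded: 20 + 20 + 84 + 56 + 165 + 165 = 510.
Subtract triples: 0 + 1 + 1 + 10 = 12.
By inclusion–exclusion the count is 1140 − 1628 + 510 − 12 = 10.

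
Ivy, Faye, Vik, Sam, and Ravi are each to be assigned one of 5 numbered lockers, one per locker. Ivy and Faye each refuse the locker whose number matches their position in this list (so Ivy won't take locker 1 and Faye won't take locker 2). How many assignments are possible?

78

Let Aᵢ (for i ∈ {1, 2}) be the placements that put person i in their forbidden locker. Any j of these fix j positions, leaving (5−j)! ways to fill the rest, and there are C(2,j) ways to pick which j.
By inclusion–exclusion, the number of valid placements is Σ_{j=0}^{2} (−1)^j C(2,j)·(5−j)!.
Computing: 120 − 48 + 6 = 78.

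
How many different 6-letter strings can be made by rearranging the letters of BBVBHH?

60

The 6 letters of BBVBHH have repeats: B appearing 3 times and H appearing twice.
So there are 6! / (3!·2!) = 60 distinguishable arrangements.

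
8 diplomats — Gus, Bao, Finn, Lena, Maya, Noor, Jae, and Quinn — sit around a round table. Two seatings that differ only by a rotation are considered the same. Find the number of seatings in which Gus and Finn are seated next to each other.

Glue Gus and Finn into a block (2 internal orders). Seating 7 units around a circle gives (6)! arrangements.
So 2 × (6)! = 2 × 720 = 1440.

1440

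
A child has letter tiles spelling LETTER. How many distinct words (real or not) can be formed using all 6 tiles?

Letter multiplicities in LETTER: E×2, L×1, R×1, T×2.
Dividing 6! = 720 by 2!·2! = 4 for the repeated letters gives 180.

180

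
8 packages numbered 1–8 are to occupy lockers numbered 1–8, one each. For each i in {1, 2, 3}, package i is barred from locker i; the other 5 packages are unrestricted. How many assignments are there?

Let Aᵢ (for i ∈ {1, 2, 3}) be the placements that put package i in its forbidden locker. Any j of these fix j positions, leaving (8−j)! ways to fill the rest, and there are C(3,j) ways to pick which j.
By inclusion–exclusion, the number of valid placements is Σ_{j=0}^{3} (−1)^j C(3,j)·(8−j)!.
Computing: 40320 − 15120 + 2160 − 120 = 27240.

27240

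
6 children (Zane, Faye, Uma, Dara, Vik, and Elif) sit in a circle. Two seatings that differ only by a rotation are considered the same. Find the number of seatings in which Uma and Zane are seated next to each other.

Treat {Uma, Zane} as one unit (2 internal orders) and seat the resulting 5 units around the table: (4)! circular arrangements.
So 2 × (4)! = 2 × 24 = 48.

48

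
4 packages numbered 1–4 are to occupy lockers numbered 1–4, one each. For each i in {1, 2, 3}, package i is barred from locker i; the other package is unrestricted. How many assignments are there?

11

Let Aᵢ (for i ∈ {1, 2, 3}) be the placements that put package i in its forbidden locker. Any j of these fix j positions, leaving (4−j)! ways to fill the rest, and there are C(3,j) ways to pick which j.
By inclusion–exclusion, the number of valid placements is Σ_{j=0}^{3} (−1)^j C(3,j)·(4−j)!.
Computing: 24 − 18 + 6 − 1 = 11.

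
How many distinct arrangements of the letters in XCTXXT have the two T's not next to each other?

Total arrangements of XCTXXT: 6!/(3!·2!) = 60.
Arrangements with the T's together: treat TT as one letter, giving (5)!/(3!) = 20.
Hence 60 − 20 = 40.

40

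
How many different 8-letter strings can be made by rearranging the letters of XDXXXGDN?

840

XDXXXGDN has 8 letters with D appearing twice and X appearing 4 times.
Dividing 8! = 40320 by 4!·2! = 48 for the repeated letters gives 840.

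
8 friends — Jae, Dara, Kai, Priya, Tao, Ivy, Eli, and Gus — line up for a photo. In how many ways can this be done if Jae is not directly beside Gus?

There are 8! = 40320 arrangements in all. If Jae and Gus are adjacent, merging them into one block gives 2·(7)! = 10080 arrangements.
Complementary counting: 40320 − 10080 = 30240.

30240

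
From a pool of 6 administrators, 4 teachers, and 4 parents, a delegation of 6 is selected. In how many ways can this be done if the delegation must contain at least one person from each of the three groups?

Unrestricted: C(14,6) = 3003 ways to pick any 6 of the 14.
Subtract selections that omit an entire group: no administrators → C(8,6) = 28; no teachers → C(10,6) = 210; no parents → C(10,6) = 210.
Add back selections omitting two groups (i.e. drawn from a single group): C(6,6) + C(4,6) + C(4,6) = 1.
By inclusion–exclusion: 3003 − 448 + 1 = 2556.

2556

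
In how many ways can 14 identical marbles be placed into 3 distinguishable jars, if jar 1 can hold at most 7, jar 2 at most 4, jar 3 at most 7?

15

Ignoring the caps, the number of non-negative solutions to x_1+…+x_3 = 14 is C(16,2) = 120.
Subtract solutions that violate a single cap (substitute x_i' = x_i − (cap_i+1)): x_1 ≥ 8 gives C(8,2) = 28; x_2 ≥ 5 gives C(11,2) = 55; x_3 ≥ 8 gives C(8,2) = 28. Together 111.
Add back pairs where two caps are both exceeded: 3 + 0 + 3 = 6.
By inclusion–exclusion the count is 120 − 111 + 6 = 15.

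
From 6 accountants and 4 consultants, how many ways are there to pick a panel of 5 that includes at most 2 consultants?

Split by how many consultants are chosen (0 through 2).
Sum: C(4,0)·C(6,5) + C(4,1)·C(6,4) + C(4,2)·C(6,3) = 6 + 60 + 120 = 186.

186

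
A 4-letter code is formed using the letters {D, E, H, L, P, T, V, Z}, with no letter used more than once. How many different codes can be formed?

This is a permutation of 4 out of 8: P(8,4) = 8!/4!.
8 × 7 × 6 × 5 = 1680.

1680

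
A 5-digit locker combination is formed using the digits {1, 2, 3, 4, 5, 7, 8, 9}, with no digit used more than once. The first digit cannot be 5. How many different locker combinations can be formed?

The first digit has 8−1 = 7 choices (anything except 5).
The remaining 4 digits are filled from the other 7 symbols without repetition: 7 × 6 × 5 × 4 = 840.
Total: 7 × 840 = 5880.

5880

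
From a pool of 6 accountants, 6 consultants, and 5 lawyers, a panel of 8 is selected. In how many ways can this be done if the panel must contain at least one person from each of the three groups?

23485

With no constraint there are C(17,8) = 24310 possible selections.
Selections missing a whole group: no accountants → C(11,8) = 165; no consultants → C(11,8) = 165; no lawyers → C(12,8) = 495.
Add back selections omitting two groups (i.e. drawn from a single group): C(6,8) + C(6,8) + C(5,8) = 0.
By inclusion–exclusion: 24310 − 825 + 0 = 23485.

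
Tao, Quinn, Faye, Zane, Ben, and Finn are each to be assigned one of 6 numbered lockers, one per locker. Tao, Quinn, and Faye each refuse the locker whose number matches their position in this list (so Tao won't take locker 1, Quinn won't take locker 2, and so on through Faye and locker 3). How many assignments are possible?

Let Aᵢ (for i ∈ {1, 2, 3}) be the placements that put person i in their forbidden locker. Any j of these fix j positions, leaving (6−j)! ways to fill the rest, and there are C(3,j) ways to pick which j.
By inclusion–exclusion, the number of valid placements is Σ_{j=0}^{3} (−1)^j C(3,j)·(6−j)!.
Computing: 720 − 360 + 72 − 6 = 426.

426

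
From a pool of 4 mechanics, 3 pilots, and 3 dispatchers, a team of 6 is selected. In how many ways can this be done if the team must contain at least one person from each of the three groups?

195

Total 6-person selections from all 10: C(10,6) = 210.
Selections missing a whole group: no mechanics → C(6,6) = 1; no pilots → C(7,6) = 7; no dispatchers → C(7,6) = 7.
Add back selections omitting two groups (i.e. drawn from a single group): C(4,6) + C(3,6) + C(3,6) = 0.
By inclusion–exclusion: 210 − 15 + 0 = 195.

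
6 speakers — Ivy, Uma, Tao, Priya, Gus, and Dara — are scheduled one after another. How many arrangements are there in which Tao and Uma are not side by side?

Of the 6! = 720 arrangements, those with Tao and Uma adjacent number 2 × 5! = 240 (treat the pair as a block with 2 internal orders).
So 720 − 240 = 480 arrangements keep them apart.

480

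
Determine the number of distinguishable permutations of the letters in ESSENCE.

420

ESSENCE has 7 letters with E appearing 3 times and S appearing twice.
The number of distinct arrangements is 7!/(3!·2!) = 5040/12 = 420.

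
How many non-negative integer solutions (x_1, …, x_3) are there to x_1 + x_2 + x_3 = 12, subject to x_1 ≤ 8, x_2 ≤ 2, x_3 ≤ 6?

Without the upper bounds there are C(14,2) = 91 ways to split 12 among 3 variables.
Subtract solutions that violate a single cap (substitute x_i' = x_i − (cap_i+1)): x_1 ≥ 9 gives C(5,2) = 10; x_2 ≥ 3 gives C(11,2) = 55; x_3 ≥ 7 gives C(7,2) = 21. Together 86.
Add back pairs where two caps are both exceeded: 1 + 0 + 6 = 7.
By inclusion–exclusion the count is 91 − 86 + 7 = 12.

12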